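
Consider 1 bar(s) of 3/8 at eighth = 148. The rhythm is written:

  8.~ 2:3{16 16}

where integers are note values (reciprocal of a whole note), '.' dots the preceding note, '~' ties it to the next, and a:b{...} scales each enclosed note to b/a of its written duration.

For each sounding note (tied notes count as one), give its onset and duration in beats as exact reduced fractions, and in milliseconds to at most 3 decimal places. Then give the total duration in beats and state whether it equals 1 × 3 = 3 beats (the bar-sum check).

1) 0.0ms=0b +912.162ms=9/4b
2) 912.162ms=9/4b +304.054ms=3/4b
Σ=3b of 3 (148bpm 3/8) — PASS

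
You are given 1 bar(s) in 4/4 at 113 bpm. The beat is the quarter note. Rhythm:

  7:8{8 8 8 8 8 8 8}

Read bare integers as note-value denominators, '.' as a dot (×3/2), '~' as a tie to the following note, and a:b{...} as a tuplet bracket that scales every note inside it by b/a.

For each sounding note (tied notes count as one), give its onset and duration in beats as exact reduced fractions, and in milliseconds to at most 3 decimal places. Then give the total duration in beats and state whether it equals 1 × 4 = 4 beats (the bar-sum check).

1) 0.0ms=0b +303.413ms=4/7b
2) 303.413ms=4/7b +303.413ms=4/7b
3) 606.827ms=8/7b +303.413ms=4/7b
4) 910.24ms=12/7b +303.413ms=4/7b
5) 1213.654ms=16/7b +303.413ms=4/7b
6) 1517.067ms=20/7b +303.413ms=4/7b
7) 1820.48ms=24/7b +303.413ms=4/7b
Σ=4b of 4 (113bpm 4/4) — PASS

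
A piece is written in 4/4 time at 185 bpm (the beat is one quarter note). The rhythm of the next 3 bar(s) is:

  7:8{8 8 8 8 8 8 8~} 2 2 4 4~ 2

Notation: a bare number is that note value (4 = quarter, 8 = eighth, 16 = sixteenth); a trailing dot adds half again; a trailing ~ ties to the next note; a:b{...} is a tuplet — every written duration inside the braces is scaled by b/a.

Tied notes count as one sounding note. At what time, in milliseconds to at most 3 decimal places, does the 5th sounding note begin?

1. 0.0ms @ 0 + 185.328ms (4/7)
2. 185.328ms @ 4/7 + 185.328ms (4/7)
3. 370.656ms @ 8/7 + 185.328ms (4/7)
4. 555.985ms @ 12/7 + 185.328ms (4/7)
5. 741.313ms @ 16/7 + 185.328ms (4/7)
6. 926.641ms @ 20/7 + 185.328ms (4/7)
7. 1111.969ms @ 24/7 + 833.977ms (18/7)
8. 1945.946ms @ 6 + 648.649ms (2)
9. 2594.595ms @ 8 + 324.324ms (1)
10. 2918.919ms @ 9 + 972.973ms (3)

note 5 onset = 16/7b = 741.313ms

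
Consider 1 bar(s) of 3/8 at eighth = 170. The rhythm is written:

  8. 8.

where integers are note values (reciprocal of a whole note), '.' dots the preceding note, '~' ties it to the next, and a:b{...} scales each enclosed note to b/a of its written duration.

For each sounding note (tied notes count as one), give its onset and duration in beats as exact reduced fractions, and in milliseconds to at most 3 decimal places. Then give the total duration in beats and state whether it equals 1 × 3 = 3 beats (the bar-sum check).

1) 0.0ms=0b +529.412ms=3/2b
2) 529.412ms=3/2b +529.412ms=3/2b
Σ=3b of 3 (170bpm 3/8) — PASS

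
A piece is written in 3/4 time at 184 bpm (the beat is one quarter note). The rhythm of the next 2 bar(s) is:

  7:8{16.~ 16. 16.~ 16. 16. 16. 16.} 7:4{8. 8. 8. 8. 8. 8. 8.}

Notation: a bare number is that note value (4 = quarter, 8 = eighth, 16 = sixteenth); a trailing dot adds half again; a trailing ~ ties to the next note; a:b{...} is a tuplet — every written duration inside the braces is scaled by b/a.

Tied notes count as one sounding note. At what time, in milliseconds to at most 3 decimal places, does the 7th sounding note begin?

1. 0.0ms @ 0 + 279.503ms (6/7)
2. 279.503ms @ 6/7 + 279.503ms (6/7)
3. 559.006ms @ 12/7 + 139.752ms (3/7)
4. 698.758ms @ 15/7 + 139.752ms (3/7)
5. 838.509ms @ 18/7 + 139.752ms (3/7)
6. 978.261ms @ 3 + 139.752ms (3/7)
7. 1118.012ms @ 24/7 + 139.752ms (3/7)
8. 1257.764ms @ 27/7 + 139.752ms (3/7)
9. 1397.516ms @ 30/7 + 139.752ms (3/7)
10. 1537.267ms @ 33/7 + 139.752ms (3/7)
11. 1677.019ms @ 36/7 + 139.752ms (3/7)
12. 1816.77ms @ 39/7 + 139.752ms (3/7)

note 7 onset = 24/7b = 1118.012ms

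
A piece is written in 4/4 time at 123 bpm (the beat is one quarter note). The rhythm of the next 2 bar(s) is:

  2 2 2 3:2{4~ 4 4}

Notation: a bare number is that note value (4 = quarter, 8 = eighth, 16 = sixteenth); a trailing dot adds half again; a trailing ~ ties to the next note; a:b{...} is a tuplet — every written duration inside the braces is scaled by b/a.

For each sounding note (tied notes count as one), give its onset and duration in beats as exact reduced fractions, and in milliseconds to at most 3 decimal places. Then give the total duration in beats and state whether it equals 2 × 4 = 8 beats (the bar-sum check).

1) 0.0ms=0b +975.61ms=2b
2) 975.61ms=2b +975.61ms=2b
3) 1951.22ms=4b +975.61ms=2b
4) 2926.829ms=6b +650.407ms=4/3b
5) 3577.236ms=22/3b +325.203ms=2/3b
Σ=8b of 8 (123bpm 4/4) — PASS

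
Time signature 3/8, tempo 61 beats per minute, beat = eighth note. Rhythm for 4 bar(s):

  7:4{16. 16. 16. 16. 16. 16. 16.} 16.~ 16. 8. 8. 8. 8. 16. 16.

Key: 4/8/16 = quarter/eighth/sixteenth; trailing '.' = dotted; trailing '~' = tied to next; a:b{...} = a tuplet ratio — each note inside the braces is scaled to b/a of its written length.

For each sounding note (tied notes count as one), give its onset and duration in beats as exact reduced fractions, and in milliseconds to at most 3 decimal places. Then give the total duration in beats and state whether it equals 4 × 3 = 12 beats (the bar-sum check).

1) 0.0ms=0b +421.546ms=3/7b
2) 421.546ms=3/7b +421.546ms=3/7b
3) 843.091ms=6/7b +421.546ms=3/7b
4) 1264.637ms=9/7b +421.546ms=3/7b
5) 1686.183ms=12/7b +421.546ms=3/7b
6) 2107.728ms=15/7b +421.546ms=3/7b
7) 2529.274ms=18/7b +421.546ms=3/7b
8) 2950.82ms=3b +1475.41ms=3/2b
9) 4426.23ms=9/2b +1475.41ms=3/2b
10) 5901.639ms=6b +1475.41ms=3/2b
11) 7377.049ms=15/2b +1475.41ms=3/2b
12) 8852.459ms=9b +1475.41ms=3/2b
13) 10327.869ms=21/2b +737.705ms=3/4b
14) 11065.574ms=45/4b +737.705ms=3/4b
Σ=12b of 12 (61bpm 3/8) — PASS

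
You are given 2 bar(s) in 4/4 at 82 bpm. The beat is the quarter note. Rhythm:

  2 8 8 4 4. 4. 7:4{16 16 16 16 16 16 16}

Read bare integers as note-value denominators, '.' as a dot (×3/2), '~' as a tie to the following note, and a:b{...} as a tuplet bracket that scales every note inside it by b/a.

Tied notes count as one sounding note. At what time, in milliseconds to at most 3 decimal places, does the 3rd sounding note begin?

note 3 onset = 5/2b = 1829.268ms

1. 0.0ms @ 0 + 1463.415ms (2)
2. 1463.415ms @ 2 + 365.854ms (1/2)
3. 1829.268ms @ 5/2 + 365.854ms (1/2)
4. 2195.122ms @ 3 + 731.707ms (1)
5. 2926.829ms @ 4 + 1097.561ms (3/2)
6. 4024.39ms @ 11/2 + 1097.561ms (3/2)
7. 5121.951ms @ 7 + 104.53ms (1/7)
8. 5226.481ms @ 50/7 + 104.53ms (1/7)
9. 5331.01ms @ 51/7 + 104.53ms (1/7)
10. 5435.54ms @ 52/7 + 104.53ms (1/7)
11. 5540.07ms @ 53/7 + 104.53ms (1/7)
12. 5644.599ms @ 54/7 + 104.53ms (1/7)
13. 5749.129ms @ 55/7 + 104.53ms (1/7)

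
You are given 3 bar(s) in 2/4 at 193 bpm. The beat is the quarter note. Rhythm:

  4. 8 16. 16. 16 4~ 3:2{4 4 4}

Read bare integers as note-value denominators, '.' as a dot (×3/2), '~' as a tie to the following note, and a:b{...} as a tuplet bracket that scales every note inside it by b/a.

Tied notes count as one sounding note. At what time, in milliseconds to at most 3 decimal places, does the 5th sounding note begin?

note 5 onset = 11/4b = 854.922ms

1. 0.0ms @ 0 + 466.321ms (3/2)
2. 466.321ms @ 3/2 + 155.44ms (1/2)
3. 621.762ms @ 2 + 116.58ms (3/8)
4. 738.342ms @ 19/8 + 116.58ms (3/8)
5. 854.922ms @ 11/4 + 77.72ms (1/4)
6. 932.642ms @ 3 + 518.135ms (5/3)
7. 1450.777ms @ 14/3 + 207.254ms (2/3)
8. 1658.031ms @ 16/3 + 207.254ms (2/3)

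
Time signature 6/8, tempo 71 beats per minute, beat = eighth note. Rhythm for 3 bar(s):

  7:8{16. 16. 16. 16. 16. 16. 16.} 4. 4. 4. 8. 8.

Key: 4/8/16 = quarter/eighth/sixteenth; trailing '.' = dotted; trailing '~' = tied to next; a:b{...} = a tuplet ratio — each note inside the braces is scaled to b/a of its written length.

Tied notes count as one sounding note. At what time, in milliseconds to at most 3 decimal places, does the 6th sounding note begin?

note 6 onset = 30/7b = 3621.73ms

1. 0.0ms @ 0 + 724.346ms (6/7)
2. 724.346ms @ 6/7 + 724.346ms (6/7)
3. 1448.692ms @ 12/7 + 724.346ms (6/7)
4. 2173.038ms @ 18/7 + 724.346ms (6/7)
5. 2897.384ms @ 24/7 + 724.346ms (6/7)
6. 3621.73ms @ 30/7 + 724.346ms (6/7)
7. 4346.076ms @ 36/7 + 724.346ms (6/7)
8. 5070.423ms @ 6 + 2535.211ms (3)
9. 7605.634ms @ 9 + 2535.211ms (3)
10. 10140.845ms @ 12 + 2535.211ms (3)
11. 12676.056ms @ 15 + 1267.606ms (3/2)
12. 13943.662ms @ 33/2 + 1267.606ms (3/2)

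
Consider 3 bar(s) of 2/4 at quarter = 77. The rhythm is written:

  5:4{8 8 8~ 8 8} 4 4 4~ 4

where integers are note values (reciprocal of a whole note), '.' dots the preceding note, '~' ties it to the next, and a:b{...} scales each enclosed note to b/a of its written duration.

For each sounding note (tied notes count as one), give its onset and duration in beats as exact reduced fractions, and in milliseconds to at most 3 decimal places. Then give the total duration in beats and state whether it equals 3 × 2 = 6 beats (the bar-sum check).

1) 0.0ms=0b +311.688ms=2/5b
2) 311.688ms=2/5b +311.688ms=2/5b
3) 623.377ms=4/5b +623.377ms=4/5b
4) 1246.753ms=8/5b +311.688ms=2/5b
5) 1558.442ms=2b +779.221ms=1b
6) 2337.662ms=3b +779.221ms=1b
7) 3116.883ms=4b +1558.442ms=2b
Σ=6b of 6 (77bpm 2/4) — PASS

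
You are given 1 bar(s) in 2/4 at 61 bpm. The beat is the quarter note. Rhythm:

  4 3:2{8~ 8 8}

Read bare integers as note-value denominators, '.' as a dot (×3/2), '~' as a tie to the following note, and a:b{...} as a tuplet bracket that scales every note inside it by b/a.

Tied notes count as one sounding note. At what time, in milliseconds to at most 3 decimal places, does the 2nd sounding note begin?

note 2 onset = 1b = 983.607ms

1. 0.0ms @ 0 + 983.607ms (1)
2. 983.607ms @ 1 + 655.738ms (2/3)
3. 1639.344ms @ 5/3 + 327.869ms (1/3)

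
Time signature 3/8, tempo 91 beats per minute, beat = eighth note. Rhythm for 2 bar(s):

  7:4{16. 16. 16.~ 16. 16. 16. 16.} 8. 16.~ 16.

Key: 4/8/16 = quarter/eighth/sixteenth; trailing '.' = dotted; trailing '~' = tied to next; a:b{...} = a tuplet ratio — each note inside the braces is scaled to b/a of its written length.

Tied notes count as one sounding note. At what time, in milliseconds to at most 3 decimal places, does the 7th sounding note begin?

note 7 onset = 3b = 1978.022ms

1. 0.0ms @ 0 + 282.575ms (3/7)
2. 282.575ms @ 3/7 + 282.575ms (3/7)
3. 565.149ms @ 6/7 + 565.149ms (6/7)
4. 1130.298ms @ 12/7 + 282.575ms (3/7)
5. 1412.873ms @ 15/7 + 282.575ms (3/7)
6. 1695.447ms @ 18/7 + 282.575ms (3/7)
7. 1978.022ms @ 3 + 989.011ms (3/2)
8. 2967.033ms @ 9/2 + 989.011ms (3/2)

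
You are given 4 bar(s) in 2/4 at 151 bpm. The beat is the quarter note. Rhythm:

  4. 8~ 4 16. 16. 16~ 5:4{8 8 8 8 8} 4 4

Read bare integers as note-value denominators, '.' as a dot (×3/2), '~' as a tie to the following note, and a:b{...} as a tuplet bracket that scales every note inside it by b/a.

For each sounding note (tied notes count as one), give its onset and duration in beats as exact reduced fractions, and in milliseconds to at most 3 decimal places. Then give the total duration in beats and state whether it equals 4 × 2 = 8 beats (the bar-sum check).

1) 0.0ms=0b +596.026ms=3/2b
2) 596.026ms=3/2b +596.026ms=3/2b
3) 1192.053ms=3b +149.007ms=3/8b
4) 1341.06ms=27/8b +149.007ms=3/8b
5) 1490.066ms=15/4b +258.278ms=13/20b
6) 1748.344ms=22/5b +158.94ms=2/5b
7) 1907.285ms=24/5b +158.94ms=2/5b
8) 2066.225ms=26/5b +158.94ms=2/5b
9) 2225.166ms=28/5b +158.94ms=2/5b
10) 2384.106ms=6b +397.351ms=1b
11) 2781.457ms=7b +397.351ms=1b
Σ=8b of 8 (151bpm 2/4) — PASS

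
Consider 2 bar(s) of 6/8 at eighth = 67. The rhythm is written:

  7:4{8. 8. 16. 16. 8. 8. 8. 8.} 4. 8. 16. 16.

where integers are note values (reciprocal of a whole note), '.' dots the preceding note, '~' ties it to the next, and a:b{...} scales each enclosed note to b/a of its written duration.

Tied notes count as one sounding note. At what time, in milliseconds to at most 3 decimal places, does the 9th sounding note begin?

note 9 onset = 6b = 5373.134ms

1. 0.0ms @ 0 + 767.591ms (6/7)
2. 767.591ms @ 6/7 + 767.591ms (6/7)
3. 1535.181ms @ 12/7 + 383.795ms (3/7)
4. 1918.977ms @ 15/7 + 383.795ms (3/7)
5. 2302.772ms @ 18/7 + 767.591ms (6/7)
6. 3070.362ms @ 24/7 + 767.591ms (6/7)
7. 3837.953ms @ 30/7 + 767.591ms (6/7)
8. 4605.544ms @ 36/7 + 767.591ms (6/7)
9. 5373.134ms @ 6 + 2686.567ms (3)
10. 8059.701ms @ 9 + 1343.284ms (3/2)
11. 9402.985ms @ 21/2 + 671.642ms (3/4)
12. 10074.627ms @ 45/4 + 671.642ms (3/4)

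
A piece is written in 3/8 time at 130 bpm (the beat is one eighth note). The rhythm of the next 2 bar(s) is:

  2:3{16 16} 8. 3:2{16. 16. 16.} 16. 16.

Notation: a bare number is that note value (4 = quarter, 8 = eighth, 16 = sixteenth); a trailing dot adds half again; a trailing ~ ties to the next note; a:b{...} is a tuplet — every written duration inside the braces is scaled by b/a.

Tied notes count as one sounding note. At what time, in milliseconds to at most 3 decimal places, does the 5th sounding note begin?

note 5 onset = 7/2b = 1615.385ms

1. 0.0ms @ 0 + 346.154ms (3/4)
2. 346.154ms @ 3/4 + 346.154ms (3/4)
3. 692.308ms @ 3/2 + 692.308ms (3/2)
4. 1384.615ms @ 3 + 230.769ms (1/2)
5. 1615.385ms @ 7/2 + 230.769ms (1/2)
6. 1846.154ms @ 4 + 230.769ms (1/2)
7. 2076.923ms @ 9/2 + 346.154ms (3/4)
8. 2423.077ms @ 21/4 + 346.154ms (3/4)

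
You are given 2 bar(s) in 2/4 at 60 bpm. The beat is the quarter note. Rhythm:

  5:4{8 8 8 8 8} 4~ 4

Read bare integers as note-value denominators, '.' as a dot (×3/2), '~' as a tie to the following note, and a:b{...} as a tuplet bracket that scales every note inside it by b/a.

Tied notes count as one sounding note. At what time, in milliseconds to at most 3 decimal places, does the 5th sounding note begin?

note 5 onset = 8/5b = 1600.0ms

1. 0.0ms @ 0 + 400.0ms (2/5)
2. 400.0ms @ 2/5 + 400.0ms (2/5)
3. 800.0ms @ 4/5 + 400.0ms (2/5)
4. 1200.0ms @ 6/5 + 400.0ms (2/5)
5. 1600.0ms @ 8/5 + 400.0ms (2/5)
6. 2000.0ms @ 2 + 2000.0ms (2)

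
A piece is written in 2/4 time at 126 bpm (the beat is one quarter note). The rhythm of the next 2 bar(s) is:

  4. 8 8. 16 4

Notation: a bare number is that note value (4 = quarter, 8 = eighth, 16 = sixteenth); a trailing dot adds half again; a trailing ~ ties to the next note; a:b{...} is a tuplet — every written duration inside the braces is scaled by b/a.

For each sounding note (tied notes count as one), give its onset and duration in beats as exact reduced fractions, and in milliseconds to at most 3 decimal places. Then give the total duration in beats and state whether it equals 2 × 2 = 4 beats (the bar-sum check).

1) 0.0ms=0b +714.286ms=3/2b
2) 714.286ms=3/2b +238.095ms=1/2b
3) 952.381ms=2b +357.143ms=3/4b
4) 1309.524ms=11/4b +119.048ms=1/4b
5) 1428.571ms=3b +476.19ms=1b
Σ=4b of 4 (126bpm 2/4) — PASS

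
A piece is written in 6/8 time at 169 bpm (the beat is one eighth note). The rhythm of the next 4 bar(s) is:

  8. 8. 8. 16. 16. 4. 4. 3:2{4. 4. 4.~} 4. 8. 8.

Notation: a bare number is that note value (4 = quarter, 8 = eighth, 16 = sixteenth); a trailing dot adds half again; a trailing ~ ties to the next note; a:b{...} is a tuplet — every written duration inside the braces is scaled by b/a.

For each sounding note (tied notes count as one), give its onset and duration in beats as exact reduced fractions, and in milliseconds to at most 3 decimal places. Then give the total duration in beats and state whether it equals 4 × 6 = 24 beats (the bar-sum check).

1) 0.0ms=0b +532.544ms=3/2b
2) 532.544ms=3/2b +532.544ms=3/2b
3) 1065.089ms=3b +532.544ms=3/2b
4) 1597.633ms=9/2b +266.272ms=3/4b
5) 1863.905ms=21/4b +266.272ms=3/4b
6) 2130.178ms=6b +1065.089ms=3b
7) 3195.266ms=9b +1065.089ms=3b
8) 4260.355ms=12b +710.059ms=2b
9) 4970.414ms=14b +710.059ms=2b
10) 5680.473ms=16b +1775.148ms=5b
11) 7455.621ms=21b +532.544ms=3/2b
12) 7988.166ms=45/2b +532.544ms=3/2b
Σ=24b of 24 (169bpm 6/8) — PASS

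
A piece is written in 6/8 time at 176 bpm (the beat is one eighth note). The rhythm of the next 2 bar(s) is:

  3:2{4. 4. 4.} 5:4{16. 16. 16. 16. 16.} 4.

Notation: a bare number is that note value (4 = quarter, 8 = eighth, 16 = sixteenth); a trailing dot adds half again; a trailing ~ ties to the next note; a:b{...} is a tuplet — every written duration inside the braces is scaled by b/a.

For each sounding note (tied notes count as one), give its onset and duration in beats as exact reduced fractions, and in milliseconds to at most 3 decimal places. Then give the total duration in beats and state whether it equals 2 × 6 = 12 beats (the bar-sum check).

1) 0.0ms=0b +681.818ms=2b
2) 681.818ms=2b +681.818ms=2b
3) 1363.636ms=4b +681.818ms=2b
4) 2045.455ms=6b +204.545ms=3/5b
5) 2250.0ms=33/5b +204.545ms=3/5b
6) 2454.545ms=36/5b +204.545ms=3/5b
7) 2659.091ms=39/5b +204.545ms=3/5b
8) 2863.636ms=42/5b +204.545ms=3/5b
9) 3068.182ms=9b +1022.727ms=3b
Σ=12b of 12 (176bpm 6/8) — PASS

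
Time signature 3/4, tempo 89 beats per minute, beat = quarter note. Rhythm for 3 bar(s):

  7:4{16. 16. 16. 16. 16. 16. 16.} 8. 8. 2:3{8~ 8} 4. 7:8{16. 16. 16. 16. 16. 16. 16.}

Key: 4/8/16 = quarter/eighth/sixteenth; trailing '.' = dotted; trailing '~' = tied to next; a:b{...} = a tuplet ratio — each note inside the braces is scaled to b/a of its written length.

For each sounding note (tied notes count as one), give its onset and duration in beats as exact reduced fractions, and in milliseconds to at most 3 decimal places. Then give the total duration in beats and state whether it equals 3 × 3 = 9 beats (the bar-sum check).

1) 0.0ms=0b +144.462ms=3/14b
2) 144.462ms=3/14b +144.462ms=3/14b
3) 288.925ms=3/7b +144.462ms=3/14b
4) 433.387ms=9/14b +144.462ms=3/14b
5) 577.849ms=6/7b +144.462ms=3/14b
6) 722.311ms=15/14b +144.462ms=3/14b
7) 866.774ms=9/7b +144.462ms=3/14b
8) 1011.236ms=3/2b +505.618ms=3/4b
9) 1516.854ms=9/4b +505.618ms=3/4b
10) 2022.472ms=3b +1011.236ms=3/2b
11) 3033.708ms=9/2b +1011.236ms=3/2b
12) 4044.944ms=6b +288.925ms=3/7b
13) 4333.868ms=45/7b +288.925ms=3/7b
14) 4622.793ms=48/7b +288.925ms=3/7b
15) 4911.717ms=51/7b +288.925ms=3/7b
16) 5200.642ms=54/7b +288.925ms=3/7b
17) 5489.567ms=57/7b +288.925ms=3/7b
18) 5778.491ms=60/7b +288.925ms=3/7b
Σ=9b of 9 (89bpm 3/4) — PASS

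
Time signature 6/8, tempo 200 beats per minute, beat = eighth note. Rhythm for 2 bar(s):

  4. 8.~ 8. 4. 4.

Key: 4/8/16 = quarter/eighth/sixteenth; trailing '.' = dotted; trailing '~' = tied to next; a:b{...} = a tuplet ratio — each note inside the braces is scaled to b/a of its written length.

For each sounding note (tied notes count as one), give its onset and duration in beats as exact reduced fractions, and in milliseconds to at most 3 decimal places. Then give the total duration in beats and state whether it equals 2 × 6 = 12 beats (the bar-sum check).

1) 0.0ms=0b +900.0ms=3b
2) 900.0ms=3b +900.0ms=3b
3) 1800.0ms=6b +900.0ms=3b
4) 2700.0ms=9b +900.0ms=3b
Σ=12b of 12 (200bpm 6/8) — PASS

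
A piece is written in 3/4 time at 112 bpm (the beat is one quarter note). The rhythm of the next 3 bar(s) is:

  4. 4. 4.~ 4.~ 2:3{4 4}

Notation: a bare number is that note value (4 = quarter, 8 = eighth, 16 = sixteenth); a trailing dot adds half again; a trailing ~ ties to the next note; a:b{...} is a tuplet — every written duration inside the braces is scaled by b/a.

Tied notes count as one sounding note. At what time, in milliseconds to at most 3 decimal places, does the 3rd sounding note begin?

1. 0.0ms @ 0 + 803.571ms (3/2)
2. 803.571ms @ 3/2 + 803.571ms (3/2)
3. 1607.143ms @ 3 + 2410.714ms (9/2)
4. 4017.857ms @ 15/2 + 803.571ms (3/2)

note 3 onset = 3b = 1607.143ms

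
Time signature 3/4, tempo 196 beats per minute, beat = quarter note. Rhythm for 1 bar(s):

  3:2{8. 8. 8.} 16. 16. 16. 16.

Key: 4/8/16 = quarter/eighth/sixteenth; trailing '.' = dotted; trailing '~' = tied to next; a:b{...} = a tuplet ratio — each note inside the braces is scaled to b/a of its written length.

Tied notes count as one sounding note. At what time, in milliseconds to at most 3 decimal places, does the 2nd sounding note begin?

note 2 onset = 1/2b = 153.061ms

1. 0.0ms @ 0 + 153.061ms (1/2)
2. 153.061ms @ 1/2 + 153.061ms (1/2)
3. 306.122ms @ 1 + 153.061ms (1/2)
4. 459.184ms @ 3/2 + 114.796ms (3/8)
5. 573.98ms @ 15/8 + 114.796ms (3/8)
6. 688.776ms @ 9/4 + 114.796ms (3/8)
7. 803.571ms @ 21/8 + 114.796ms (3/8)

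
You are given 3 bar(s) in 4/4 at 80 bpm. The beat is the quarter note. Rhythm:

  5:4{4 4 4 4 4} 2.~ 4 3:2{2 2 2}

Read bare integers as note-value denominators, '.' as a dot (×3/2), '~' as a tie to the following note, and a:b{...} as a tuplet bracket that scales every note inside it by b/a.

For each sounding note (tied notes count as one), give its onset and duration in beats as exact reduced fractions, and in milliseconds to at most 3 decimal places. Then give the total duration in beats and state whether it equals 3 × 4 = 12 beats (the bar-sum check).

1) 0.0ms=0b +600.0ms=4/5b
2) 600.0ms=4/5b +600.0ms=4/5b
3) 1200.0ms=8/5b +600.0ms=4/5b
4) 1800.0ms=12/5b +600.0ms=4/5b
5) 2400.0ms=16/5b +600.0ms=4/5b
6) 3000.0ms=4b +3000.0ms=4b
7) 6000.0ms=8b +1000.0ms=4/3b
8) 7000.0ms=28/3b +1000.0ms=4/3b
9) 8000.0ms=32/3b +1000.0ms=4/3b
Σ=12b of 12 (80bpm 4/4) — PASS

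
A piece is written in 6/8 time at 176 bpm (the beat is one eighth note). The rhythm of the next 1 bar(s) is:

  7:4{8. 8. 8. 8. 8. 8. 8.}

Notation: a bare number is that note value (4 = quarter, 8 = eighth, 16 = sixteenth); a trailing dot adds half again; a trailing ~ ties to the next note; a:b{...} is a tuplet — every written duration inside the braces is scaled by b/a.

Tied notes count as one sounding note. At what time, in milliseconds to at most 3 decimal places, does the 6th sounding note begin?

note 6 onset = 30/7b = 1461.039ms

1. 0.0ms @ 0 + 292.208ms (6/7)
2. 292.208ms @ 6/7 + 292.208ms (6/7)
3. 584.416ms @ 12/7 + 292.208ms (6/7)
4. 876.623ms @ 18/7 + 292.208ms (6/7)
5. 1168.831ms @ 24/7 + 292.208ms (6/7)
6. 1461.039ms @ 30/7 + 292.208ms (6/7)
7. 1753.247ms @ 36/7 + 292.208ms (6/7)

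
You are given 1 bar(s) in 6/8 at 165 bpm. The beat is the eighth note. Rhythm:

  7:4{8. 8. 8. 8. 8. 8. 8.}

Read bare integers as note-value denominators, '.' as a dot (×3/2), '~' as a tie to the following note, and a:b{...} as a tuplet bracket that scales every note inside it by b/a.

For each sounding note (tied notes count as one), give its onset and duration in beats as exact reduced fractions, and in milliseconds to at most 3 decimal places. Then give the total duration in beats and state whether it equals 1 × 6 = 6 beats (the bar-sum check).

1) 0.0ms=0b +311.688ms=6/7b
2) 311.688ms=6/7b +311.688ms=6/7b
3) 623.377ms=12/7b +311.688ms=6/7b
4) 935.065ms=18/7b +311.688ms=6/7b
5) 1246.753ms=24/7b +311.688ms=6/7b
6) 1558.442ms=30/7b +311.688ms=6/7b
7) 1870.13ms=36/7b +311.688ms=6/7b
Σ=6b of 6 (165bpm 6/8) — PASS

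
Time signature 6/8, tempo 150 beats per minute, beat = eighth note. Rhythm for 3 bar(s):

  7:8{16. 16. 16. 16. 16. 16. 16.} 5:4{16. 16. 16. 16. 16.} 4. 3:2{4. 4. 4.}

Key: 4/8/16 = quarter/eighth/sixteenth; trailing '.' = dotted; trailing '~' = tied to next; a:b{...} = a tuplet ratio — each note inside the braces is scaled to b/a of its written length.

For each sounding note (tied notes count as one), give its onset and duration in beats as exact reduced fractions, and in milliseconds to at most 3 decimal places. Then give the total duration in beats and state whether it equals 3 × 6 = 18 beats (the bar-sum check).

1) 0.0ms=0b +342.857ms=6/7b
2) 342.857ms=6/7b +342.857ms=6/7b
3) 685.714ms=12/7b +342.857ms=6/7b
4) 1028.571ms=18/7b +342.857ms=6/7b
5) 1371.429ms=24/7b +342.857ms=6/7b
6) 1714.286ms=30/7b +342.857ms=6/7b
7) 2057.143ms=36/7b +342.857ms=6/7b
8) 2400.0ms=6b +240.0ms=3/5b
9) 2640.0ms=33/5b +240.0ms=3/5b
10) 2880.0ms=36/5b +240.0ms=3/5b
11) 3120.0ms=39/5b +240.0ms=3/5b
12) 3360.0ms=42/5b +240.0ms=3/5b
13) 3600.0ms=9b +1200.0ms=3b
14) 4800.0ms=12b +800.0ms=2b
15) 5600.0ms=14b +800.0ms=2b
16) 6400.0ms=16b +800.0ms=2b
Σ=18b of 18 (150bpm 6/8) — PASS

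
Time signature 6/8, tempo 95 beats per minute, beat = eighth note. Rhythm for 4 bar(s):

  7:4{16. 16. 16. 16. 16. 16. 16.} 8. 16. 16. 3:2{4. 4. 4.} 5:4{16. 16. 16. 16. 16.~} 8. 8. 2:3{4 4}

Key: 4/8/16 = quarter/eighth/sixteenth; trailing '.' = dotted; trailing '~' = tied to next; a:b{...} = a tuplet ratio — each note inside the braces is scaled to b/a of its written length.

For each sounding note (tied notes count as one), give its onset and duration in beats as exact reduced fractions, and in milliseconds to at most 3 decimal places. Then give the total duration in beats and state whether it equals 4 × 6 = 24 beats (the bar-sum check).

1) 0.0ms=0b +270.677ms=3/7b
2) 270.677ms=3/7b +270.677ms=3/7b
3) 541.353ms=6/7b +270.677ms=3/7b
4) 812.03ms=9/7b +270.677ms=3/7b
5) 1082.707ms=12/7b +270.677ms=3/7b
6) 1353.383ms=15/7b +270.677ms=3/7b
7) 1624.06ms=18/7b +270.677ms=3/7b
8) 1894.737ms=3b +947.368ms=3/2b
9) 2842.105ms=9/2b +473.684ms=3/4b
10) 3315.789ms=21/4b +473.684ms=3/4b
11) 3789.474ms=6b +1263.158ms=2b
12) 5052.632ms=8b +1263.158ms=2b
13) 6315.789ms=10b +1263.158ms=2b
14) 7578.947ms=12b +378.947ms=3/5b
15) 7957.895ms=63/5b +378.947ms=3/5b
16) 8336.842ms=66/5b +378.947ms=3/5b
17) 8715.789ms=69/5b +378.947ms=3/5b
18) 9094.737ms=72/5b +1326.316ms=21/10b
19) 10421.053ms=33/2b +947.368ms=3/2b
20) 11368.421ms=18b +1894.737ms=3b
21) 13263.158ms=21b +1894.737ms=3b
Σ=24b of 24 (95bpm 6/8) — PASS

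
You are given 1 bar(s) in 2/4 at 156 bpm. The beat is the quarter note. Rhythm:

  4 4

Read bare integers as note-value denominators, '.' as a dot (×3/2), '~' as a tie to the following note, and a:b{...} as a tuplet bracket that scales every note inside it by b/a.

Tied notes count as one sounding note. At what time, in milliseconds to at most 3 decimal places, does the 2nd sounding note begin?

note 2 onset = 1b = 384.615ms

1. 0.0ms @ 0 + 384.615ms (1)
2. 384.615ms @ 1 + 384.615ms (1)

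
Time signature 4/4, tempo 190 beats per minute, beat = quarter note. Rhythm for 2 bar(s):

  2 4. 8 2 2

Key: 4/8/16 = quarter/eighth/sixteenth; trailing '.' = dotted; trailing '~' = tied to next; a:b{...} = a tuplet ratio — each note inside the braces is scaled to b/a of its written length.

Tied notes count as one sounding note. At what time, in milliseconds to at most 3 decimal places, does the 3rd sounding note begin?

1. 0.0ms @ 0 + 631.579ms (2)
2. 631.579ms @ 2 + 473.684ms (3/2)
3. 1105.263ms @ 7/2 + 157.895ms (1/2)
4. 1263.158ms @ 4 + 631.579ms (2)
5. 1894.737ms @ 6 + 631.579ms (2)

note 3 onset = 7/2b = 1105.263ms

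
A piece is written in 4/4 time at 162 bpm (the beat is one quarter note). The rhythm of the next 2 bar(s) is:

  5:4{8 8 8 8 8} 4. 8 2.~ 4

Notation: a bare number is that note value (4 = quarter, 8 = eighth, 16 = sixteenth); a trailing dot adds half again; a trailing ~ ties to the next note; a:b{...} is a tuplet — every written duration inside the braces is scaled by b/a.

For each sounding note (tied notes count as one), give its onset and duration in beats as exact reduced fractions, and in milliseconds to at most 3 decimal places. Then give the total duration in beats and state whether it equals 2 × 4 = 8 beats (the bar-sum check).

1) 0.0ms=0b +148.148ms=2/5b
2) 148.148ms=2/5b +148.148ms=2/5b
3) 296.296ms=4/5b +148.148ms=2/5b
4) 444.444ms=6/5b +148.148ms=2/5b
5) 592.593ms=8/5b +148.148ms=2/5b
6) 740.741ms=2b +555.556ms=3/2b
7) 1296.296ms=7/2b +185.185ms=1/2b
8) 1481.481ms=4b +1481.481ms=4b
Σ=8b of 8 (162bpm 4/4) — PASS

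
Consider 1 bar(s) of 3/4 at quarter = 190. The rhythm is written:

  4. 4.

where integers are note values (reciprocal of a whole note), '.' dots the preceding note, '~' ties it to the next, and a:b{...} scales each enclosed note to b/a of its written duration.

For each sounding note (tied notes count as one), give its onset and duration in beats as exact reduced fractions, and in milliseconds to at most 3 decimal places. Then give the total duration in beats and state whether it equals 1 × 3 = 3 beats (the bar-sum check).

1) 0.0ms=0b +473.684ms=3/2b
2) 473.684ms=3/2b +473.684ms=3/2b
Σ=3b of 3 (190bpm 3/4) — PASS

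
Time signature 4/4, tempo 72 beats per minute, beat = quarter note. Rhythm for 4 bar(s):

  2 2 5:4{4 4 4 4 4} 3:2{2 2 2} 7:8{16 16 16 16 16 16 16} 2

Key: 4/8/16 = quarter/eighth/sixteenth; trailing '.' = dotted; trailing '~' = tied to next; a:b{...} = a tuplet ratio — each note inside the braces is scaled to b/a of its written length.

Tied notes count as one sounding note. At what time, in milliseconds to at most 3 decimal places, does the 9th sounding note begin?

1. 0.0ms @ 0 + 1666.667ms (2)
2. 1666.667ms @ 2 + 1666.667ms (2)
3. 3333.333ms @ 4 + 666.667ms (4/5)
4. 4000.0ms @ 24/5 + 666.667ms (4/5)
5. 4666.667ms @ 28/5 + 666.667ms (4/5)
6. 5333.333ms @ 32/5 + 666.667ms (4/5)
7. 6000.0ms @ 36/5 + 666.667ms (4/5)
8. 6666.667ms @ 8 + 1111.111ms (4/3)
9. 7777.778ms @ 28/3 + 1111.111ms (4/3)
10. 8888.889ms @ 32/3 + 1111.111ms (4/3)
11. 10000.0ms @ 12 + 238.095ms (2/7)
12. 10238.095ms @ 86/7 + 238.095ms (2/7)
13. 10476.19ms @ 88/7 + 238.095ms (2/7)
14. 10714.286ms @ 90/7 + 238.095ms (2/7)
15. 10952.381ms @ 92/7 + 238.095ms (2/7)
16. 11190.476ms @ 94/7 + 238.095ms (2/7)
17. 11428.571ms @ 96/7 + 238.095ms (2/7)
18. 11666.667ms @ 14 + 1666.667ms (2)

note 9 onset = 28/3b = 7777.778ms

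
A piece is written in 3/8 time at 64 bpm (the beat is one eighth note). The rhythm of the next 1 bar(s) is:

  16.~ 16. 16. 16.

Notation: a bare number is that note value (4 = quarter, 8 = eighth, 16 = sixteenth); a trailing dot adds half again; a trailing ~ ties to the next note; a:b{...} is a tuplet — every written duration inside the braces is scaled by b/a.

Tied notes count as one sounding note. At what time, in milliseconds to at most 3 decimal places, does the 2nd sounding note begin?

1. 0.0ms @ 0 + 1406.25ms (3/2)
2. 1406.25ms @ 3/2 + 703.125ms (3/4)
3. 2109.375ms @ 9/4 + 703.125ms (3/4)

note 2 onset = 3/2b = 1406.25ms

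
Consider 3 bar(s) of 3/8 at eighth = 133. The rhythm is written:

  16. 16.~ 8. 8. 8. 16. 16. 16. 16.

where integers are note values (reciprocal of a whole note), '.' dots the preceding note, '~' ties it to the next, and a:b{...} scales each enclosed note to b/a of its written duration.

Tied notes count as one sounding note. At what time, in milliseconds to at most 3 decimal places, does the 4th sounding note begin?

note 4 onset = 9/2b = 2030.075ms

1. 0.0ms @ 0 + 338.346ms (3/4)
2. 338.346ms @ 3/4 + 1015.038ms (9/4)
3. 1353.383ms @ 3 + 676.692ms (3/2)
4. 2030.075ms @ 9/2 + 676.692ms (3/2)
5. 2706.767ms @ 6 + 338.346ms (3/4)
6. 3045.113ms @ 27/4 + 338.346ms (3/4)
7. 3383.459ms @ 15/2 + 338.346ms (3/4)
8. 3721.805ms @ 33/4 + 338.346ms (3/4)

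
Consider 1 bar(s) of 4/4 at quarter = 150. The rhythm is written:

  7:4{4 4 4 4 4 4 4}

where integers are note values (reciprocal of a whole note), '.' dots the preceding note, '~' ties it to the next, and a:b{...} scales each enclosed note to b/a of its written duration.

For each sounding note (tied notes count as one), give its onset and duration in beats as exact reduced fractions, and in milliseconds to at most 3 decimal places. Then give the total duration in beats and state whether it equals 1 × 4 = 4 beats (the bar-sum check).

1) 0.0ms=0b +228.571ms=4/7b
2) 228.571ms=4/7b +228.571ms=4/7b
3) 457.143ms=8/7b +228.571ms=4/7b
4) 685.714ms=12/7b +228.571ms=4/7b
5) 914.286ms=16/7b +228.571ms=4/7b
6) 1142.857ms=20/7b +228.571ms=4/7b
7) 1371.429ms=24/7b +228.571ms=4/7b
Σ=4b of 4 (150bpm 4/4) — PASS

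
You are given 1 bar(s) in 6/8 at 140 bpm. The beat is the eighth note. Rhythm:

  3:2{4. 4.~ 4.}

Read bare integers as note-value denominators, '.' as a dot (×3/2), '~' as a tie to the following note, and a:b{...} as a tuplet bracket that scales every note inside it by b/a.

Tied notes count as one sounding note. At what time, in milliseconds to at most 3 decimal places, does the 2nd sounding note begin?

note 2 onset = 2b = 857.143ms

1. 0.0ms @ 0 + 857.143ms (2)
2. 857.143ms @ 2 + 1714.286ms (4)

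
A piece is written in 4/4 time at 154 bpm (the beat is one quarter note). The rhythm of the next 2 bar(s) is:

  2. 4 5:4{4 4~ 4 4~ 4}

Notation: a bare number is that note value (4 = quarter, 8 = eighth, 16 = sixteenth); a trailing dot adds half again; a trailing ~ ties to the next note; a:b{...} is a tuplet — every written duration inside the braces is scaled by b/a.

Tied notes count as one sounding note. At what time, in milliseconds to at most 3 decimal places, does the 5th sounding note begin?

1. 0.0ms @ 0 + 1168.831ms (3)
2. 1168.831ms @ 3 + 389.61ms (1)
3. 1558.442ms @ 4 + 311.688ms (4/5)
4. 1870.13ms @ 24/5 + 623.377ms (8/5)
5. 2493.506ms @ 32/5 + 623.377ms (8/5)

note 5 onset = 32/5b = 2493.506ms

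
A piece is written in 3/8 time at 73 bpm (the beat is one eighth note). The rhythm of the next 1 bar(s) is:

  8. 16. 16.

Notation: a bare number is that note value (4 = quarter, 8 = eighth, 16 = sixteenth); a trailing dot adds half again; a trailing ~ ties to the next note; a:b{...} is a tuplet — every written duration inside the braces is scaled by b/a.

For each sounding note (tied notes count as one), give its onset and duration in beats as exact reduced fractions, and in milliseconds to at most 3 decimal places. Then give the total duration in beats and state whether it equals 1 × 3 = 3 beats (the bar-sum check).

1) 0.0ms=0b +1232.877ms=3/2b
2) 1232.877ms=3/2b +616.438ms=3/4b
3) 1849.315ms=9/4b +616.438ms=3/4b
Σ=3b of 3 (73bpm 3/8) — PASS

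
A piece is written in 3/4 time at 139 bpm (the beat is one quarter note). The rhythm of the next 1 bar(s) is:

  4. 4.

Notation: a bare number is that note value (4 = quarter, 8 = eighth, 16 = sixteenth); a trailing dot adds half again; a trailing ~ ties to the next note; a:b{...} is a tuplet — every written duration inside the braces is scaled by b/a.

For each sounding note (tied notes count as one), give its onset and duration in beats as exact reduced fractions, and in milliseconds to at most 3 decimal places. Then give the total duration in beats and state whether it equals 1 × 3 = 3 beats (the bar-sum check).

1) 0.0ms=0b +647.482ms=3/2b
2) 647.482ms=3/2b +647.482ms=3/2b
Σ=3b of 3 (139bpm 3/4) — PASS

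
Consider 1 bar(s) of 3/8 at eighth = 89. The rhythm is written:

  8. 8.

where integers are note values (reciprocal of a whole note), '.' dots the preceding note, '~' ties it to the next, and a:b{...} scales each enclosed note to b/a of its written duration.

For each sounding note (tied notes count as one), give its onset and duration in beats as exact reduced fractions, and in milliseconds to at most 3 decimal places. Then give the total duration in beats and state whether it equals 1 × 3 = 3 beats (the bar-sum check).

1) 0.0ms=0b +1011.236ms=3/2b
2) 1011.236ms=3/2b +1011.236ms=3/2b
Σ=3b of 3 (89bpm 3/8) — PASS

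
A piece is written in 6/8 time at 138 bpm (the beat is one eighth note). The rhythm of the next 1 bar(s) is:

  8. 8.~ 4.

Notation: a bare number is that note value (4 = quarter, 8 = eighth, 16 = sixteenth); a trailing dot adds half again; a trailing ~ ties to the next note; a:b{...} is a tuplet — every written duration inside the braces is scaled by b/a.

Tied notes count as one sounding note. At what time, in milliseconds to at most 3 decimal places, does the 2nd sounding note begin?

note 2 onset = 3/2b = 652.174ms

1. 0.0ms @ 0 + 652.174ms (3/2)
2. 652.174ms @ 3/2 + 1956.522ms (9/2)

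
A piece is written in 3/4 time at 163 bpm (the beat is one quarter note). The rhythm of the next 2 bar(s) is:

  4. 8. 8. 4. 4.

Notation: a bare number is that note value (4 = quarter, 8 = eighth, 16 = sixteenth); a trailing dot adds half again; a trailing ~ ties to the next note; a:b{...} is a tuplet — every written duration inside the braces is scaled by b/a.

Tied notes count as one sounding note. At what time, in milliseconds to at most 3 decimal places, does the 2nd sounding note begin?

1. 0.0ms @ 0 + 552.147ms (3/2)
2. 552.147ms @ 3/2 + 276.074ms (3/4)
3. 828.221ms @ 9/4 + 276.074ms (3/4)
4. 1104.294ms @ 3 + 552.147ms (3/2)
5. 1656.442ms @ 9/2 + 552.147ms (3/2)

note 2 onset = 3/2b = 552.147ms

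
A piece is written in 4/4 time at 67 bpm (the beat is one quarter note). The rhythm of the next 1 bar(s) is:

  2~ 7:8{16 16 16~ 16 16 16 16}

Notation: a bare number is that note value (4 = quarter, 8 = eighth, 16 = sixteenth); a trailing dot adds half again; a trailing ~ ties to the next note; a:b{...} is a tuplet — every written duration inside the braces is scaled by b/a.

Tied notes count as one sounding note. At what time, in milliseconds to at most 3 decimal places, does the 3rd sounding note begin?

note 3 onset = 18/7b = 2302.772ms

1. 0.0ms @ 0 + 2046.908ms (16/7)
2. 2046.908ms @ 16/7 + 255.864ms (2/7)
3. 2302.772ms @ 18/7 + 511.727ms (4/7)
4. 2814.499ms @ 22/7 + 255.864ms (2/7)
5. 3070.362ms @ 24/7 + 255.864ms (2/7)
6. 3326.226ms @ 26/7 + 255.864ms (2/7)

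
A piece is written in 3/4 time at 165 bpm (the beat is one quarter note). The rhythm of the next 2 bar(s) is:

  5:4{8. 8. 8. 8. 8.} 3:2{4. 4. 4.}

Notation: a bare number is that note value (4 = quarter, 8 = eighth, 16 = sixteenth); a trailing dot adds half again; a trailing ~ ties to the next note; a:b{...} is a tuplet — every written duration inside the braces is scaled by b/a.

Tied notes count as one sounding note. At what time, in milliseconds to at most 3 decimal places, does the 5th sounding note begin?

note 5 onset = 12/5b = 872.727ms

1. 0.0ms @ 0 + 218.182ms (3/5)
2. 218.182ms @ 3/5 + 218.182ms (3/5)
3. 436.364ms @ 6/5 + 218.182ms (3/5)
4. 654.545ms @ 9/5 + 218.182ms (3/5)
5. 872.727ms @ 12/5 + 218.182ms (3/5)
6. 1090.909ms @ 3 + 363.636ms (1)
7. 1454.545ms @ 4 + 363.636ms (1)
8. 1818.182ms @ 5 + 363.636ms (1)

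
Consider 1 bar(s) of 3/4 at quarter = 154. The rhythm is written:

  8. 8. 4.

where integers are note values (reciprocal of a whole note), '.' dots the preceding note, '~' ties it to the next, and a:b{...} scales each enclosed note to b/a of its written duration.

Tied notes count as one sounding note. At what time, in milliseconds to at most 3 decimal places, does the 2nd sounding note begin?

1. 0.0ms @ 0 + 292.208ms (3/4)
2. 292.208ms @ 3/4 + 292.208ms (3/4)
3. 584.416ms @ 3/2 + 584.416ms (3/2)

note 2 onset = 3/4b = 292.208ms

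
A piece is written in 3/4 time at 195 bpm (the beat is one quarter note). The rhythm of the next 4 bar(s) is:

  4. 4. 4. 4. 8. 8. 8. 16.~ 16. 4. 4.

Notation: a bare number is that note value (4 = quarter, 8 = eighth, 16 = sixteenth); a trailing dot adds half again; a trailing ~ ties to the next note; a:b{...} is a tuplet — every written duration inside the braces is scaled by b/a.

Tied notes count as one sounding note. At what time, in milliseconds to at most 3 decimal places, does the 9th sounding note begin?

1. 0.0ms @ 0 + 461.538ms (3/2)
2. 461.538ms @ 3/2 + 461.538ms (3/2)
3. 923.077ms @ 3 + 461.538ms (3/2)
4. 1384.615ms @ 9/2 + 461.538ms (3/2)
5. 1846.154ms @ 6 + 230.769ms (3/4)
6. 2076.923ms @ 27/4 + 230.769ms (3/4)
7. 2307.692ms @ 15/2 + 230.769ms (3/4)
8. 2538.462ms @ 33/4 + 230.769ms (3/4)
9. 2769.231ms @ 9 + 461.538ms (3/2)
10. 3230.769ms @ 21/2 + 461.538ms (3/2)

note 9 onset = 9b = 2769.231ms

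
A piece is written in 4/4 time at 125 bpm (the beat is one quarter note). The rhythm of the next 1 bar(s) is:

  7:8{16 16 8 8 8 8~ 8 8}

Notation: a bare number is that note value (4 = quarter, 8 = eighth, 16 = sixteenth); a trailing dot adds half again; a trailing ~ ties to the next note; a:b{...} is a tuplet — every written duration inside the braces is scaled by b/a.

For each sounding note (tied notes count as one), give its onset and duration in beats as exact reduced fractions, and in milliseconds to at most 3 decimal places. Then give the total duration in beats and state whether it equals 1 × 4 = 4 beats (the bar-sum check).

1) 0.0ms=0b +137.143ms=2/7b
2) 137.143ms=2/7b +137.143ms=2/7b
3) 274.286ms=4/7b +274.286ms=4/7b
4) 548.571ms=8/7b +274.286ms=4/7b
5) 822.857ms=12/7b +274.286ms=4/7b
6) 1097.143ms=16/7b +548.571ms=8/7b
7) 1645.714ms=24/7b +274.286ms=4/7b
Σ=4b of 4 (125bpm 4/4) — PASS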